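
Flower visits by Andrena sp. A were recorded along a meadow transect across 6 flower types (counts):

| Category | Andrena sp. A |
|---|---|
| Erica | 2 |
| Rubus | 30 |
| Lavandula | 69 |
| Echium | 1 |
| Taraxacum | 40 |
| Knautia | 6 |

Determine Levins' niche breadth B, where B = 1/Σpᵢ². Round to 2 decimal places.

Proportions for Andrena sp. A (n=148): 2/148=0.0135, 30/148=0.2027, 69/148=0.4662, 1/148=0.0068, 40/148=0.2703, 6/148=0.0405
Σpᵢ² = 0.0135² + 0.2027² + 0.4662² + 0.0068² + 0.2703² + 0.0405² = 0.000182 + 0.041087 + 0.217342 + 0.000046 + 0.073062 + 0.001640 = 0.333359
B = 1 / 0.333359 = 2.9998

3.00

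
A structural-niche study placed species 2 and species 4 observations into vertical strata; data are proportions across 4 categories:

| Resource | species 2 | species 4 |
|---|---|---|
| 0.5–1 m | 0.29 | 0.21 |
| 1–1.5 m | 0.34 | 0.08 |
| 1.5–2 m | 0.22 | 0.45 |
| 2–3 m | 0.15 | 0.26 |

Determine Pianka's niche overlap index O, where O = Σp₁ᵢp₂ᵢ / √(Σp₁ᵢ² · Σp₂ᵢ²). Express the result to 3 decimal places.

Σ p₁ᵢp₂ᵢ = 0.0609 + 0.0272 + 0.0990 + 0.0390 = 0.2261
Σp_1ᵢ² = 0.29² + 0.34² + 0.22² + 0.15² = 0.0841 + 0.1156 + 0.0484 + 0.0225 = 0.2706
Σp_2ᵢ² = 0.21² + 0.08² + 0.45² + 0.26² = 0.0441 + 0.0064 + 0.2025 + 0.0676 = 0.3206
O = 0.2261 / √(0.2706 × 0.3206) = 0.2261 / 0.294541 = 0.76764

0.768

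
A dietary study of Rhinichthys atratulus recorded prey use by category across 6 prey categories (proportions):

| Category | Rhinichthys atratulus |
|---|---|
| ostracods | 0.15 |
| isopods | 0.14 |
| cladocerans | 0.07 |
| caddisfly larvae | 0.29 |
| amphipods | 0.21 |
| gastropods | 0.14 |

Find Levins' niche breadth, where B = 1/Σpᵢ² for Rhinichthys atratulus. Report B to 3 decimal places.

5.133

Σpᵢ² = 0.15² + 0.14² + 0.07² + 0.29² + 0.21² + 0.14² = 0.0225 + 0.0196 + 0.0049 + 0.0841 + 0.0441 + 0.0196 = 0.1948
B = 1 / 0.1948 = 5.13347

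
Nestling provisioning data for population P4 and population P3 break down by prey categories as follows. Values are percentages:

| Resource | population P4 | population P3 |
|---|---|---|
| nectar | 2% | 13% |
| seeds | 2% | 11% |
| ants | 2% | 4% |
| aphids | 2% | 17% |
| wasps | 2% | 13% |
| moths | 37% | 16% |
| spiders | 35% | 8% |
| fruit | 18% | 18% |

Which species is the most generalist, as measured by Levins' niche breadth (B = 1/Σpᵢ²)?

Convert percentages to proportions (divide by 100).
Σp_P4ᵢ² = 0.02² + 0.02² + 0.02² + 0.02² + 0.02² + 0.37² + 0.35² + 0.18² = 0.0004 + 0.0004 + 0.0004 + 0.0004 + 0.0004 + 0.1369 + 0.1225 + 0.0324 = 0.2938
B_P4 = 1 / 0.2938 = 3.4037
Σp_P3ᵢ² = 0.13² + 0.11² + 0.04² + 0.17² + 0.13² + 0.16² + 0.08² + 0.18² = 0.0169 + 0.0121 + 0.0016 + 0.0289 + 0.0169 + 0.0256 + 0.0064 + 0.0324 = 0.1408
B_P3 = 1 / 0.1408 = 7.1023
Highest B → broadest niche (most generalist): population P3 (B = 7.10).

population P3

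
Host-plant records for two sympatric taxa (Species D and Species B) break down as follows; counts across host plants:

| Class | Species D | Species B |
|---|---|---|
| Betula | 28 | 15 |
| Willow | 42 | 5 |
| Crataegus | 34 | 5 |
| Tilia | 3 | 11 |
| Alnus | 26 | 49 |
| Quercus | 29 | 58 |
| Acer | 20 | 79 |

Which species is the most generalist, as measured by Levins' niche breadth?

Species D

Proportions for Species D (n=182): 28/182=0.1538, 42/182=0.2308, 34/182=0.1868, 3/182=0.0165, 26/182=0.1429, 29/182=0.1593, 20/182=0.1099
Proportions for Species B (n=222): 15/222=0.0676, 5/222=0.0225, 5/222=0.0225, 11/222=0.0495, 49/222=0.2207, 58/222=0.2613, 79/222=0.3559
Σp_Dᵢ² = 0.1538² + 0.2308² + 0.1868² + 0.0165² + 0.1429² + 0.1593² + 0.1099² = 0.023654 + 0.053269 + 0.034894 + 0.000272 + 0.020420 + 0.025376 + 0.012078 = 0.169963
B_D = 1 / 0.169963 = 5.8836
Σp_Bᵢ² = 0.0676² + 0.0225² + 0.0225² + 0.0495² + 0.2207² + 0.2613² + 0.3559² = 0.004570 + 0.000506 + 0.000506 + 0.002450 + 0.048708 + 0.068278 + 0.126665 = 0.251683
B_B = 1 / 0.251683 = 3.9733
Highest B → broadest niche (most generalist): Species D (B = 5.88).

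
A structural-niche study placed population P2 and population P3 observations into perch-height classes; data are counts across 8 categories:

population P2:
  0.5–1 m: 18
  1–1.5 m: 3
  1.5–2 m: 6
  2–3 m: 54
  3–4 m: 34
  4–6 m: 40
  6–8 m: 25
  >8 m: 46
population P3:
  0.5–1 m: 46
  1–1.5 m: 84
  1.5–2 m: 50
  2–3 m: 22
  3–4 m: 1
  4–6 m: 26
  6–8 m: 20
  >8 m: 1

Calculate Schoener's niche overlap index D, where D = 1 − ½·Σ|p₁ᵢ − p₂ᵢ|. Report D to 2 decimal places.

0.40

Proportions for population P2 (n=226): 18/226=0.0796, 3/226=0.0133, 6/226=0.0265, 54/226=0.2389, 34/226=0.1504, 40/226=0.1770, 25/226=0.1106, 46/226=0.2035
Proportions for population P3 (n=250): 46/250=0.1840, 84/250=0.3360, 50/250=0.2000, 22/250=0.0880, 1/250=0.0040, 26/250=0.1040, 20/250=0.0800, 1/250=0.0040
Σ|p₁ᵢ − p₂ᵢ| = 0.1044 + 0.3227 + 0.1735 + 0.1509 + 0.1464 + 0.0730 + 0.0306 + 0.1995 = 1.2010
D = 1 − ½ × 1.2010 = 1 − 0.60050 = 0.39950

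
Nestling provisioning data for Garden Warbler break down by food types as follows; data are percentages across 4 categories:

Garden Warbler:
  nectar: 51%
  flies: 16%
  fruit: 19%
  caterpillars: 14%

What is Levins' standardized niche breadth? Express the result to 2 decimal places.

Convert percentages to proportions (divide by 100).
Σpᵢ² = 0.51² + 0.16² + 0.19² + 0.14² = 0.2601 + 0.0256 + 0.0361 + 0.0196 = 0.3414
B = 1 / 0.3414 = 2.9291
Bₛ = (B − 1)/(n − 1) = (2.9291 − 1)/(4 − 1) = 1.9291/3 = 0.6430

0.64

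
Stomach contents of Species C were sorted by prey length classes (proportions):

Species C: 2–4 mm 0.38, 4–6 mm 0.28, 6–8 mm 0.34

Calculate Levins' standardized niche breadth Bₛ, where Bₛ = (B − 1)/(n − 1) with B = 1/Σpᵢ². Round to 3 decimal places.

Σpᵢ² = 0.38² + 0.28² + 0.34² = 0.1444 + 0.0784 + 0.1156 = 0.3384
B = 1 / 0.3384 = 2.95508
Bₛ = (B − 1)/(n − 1) = (2.95508 − 1)/(3 − 1) = 1.95508/2 = 0.97754

0.978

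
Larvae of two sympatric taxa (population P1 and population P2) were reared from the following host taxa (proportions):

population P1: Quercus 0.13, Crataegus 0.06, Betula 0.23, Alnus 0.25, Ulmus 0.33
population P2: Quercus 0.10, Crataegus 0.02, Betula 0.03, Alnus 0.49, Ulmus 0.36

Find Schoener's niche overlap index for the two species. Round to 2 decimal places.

0.73

Σ|p₁ᵢ − p₂ᵢ| = 0.03 + 0.04 + 0.20 + 0.24 + 0.03 = 0.54
D = 1 − ½ × 0.54 = 1 − 0.270 = 0.7300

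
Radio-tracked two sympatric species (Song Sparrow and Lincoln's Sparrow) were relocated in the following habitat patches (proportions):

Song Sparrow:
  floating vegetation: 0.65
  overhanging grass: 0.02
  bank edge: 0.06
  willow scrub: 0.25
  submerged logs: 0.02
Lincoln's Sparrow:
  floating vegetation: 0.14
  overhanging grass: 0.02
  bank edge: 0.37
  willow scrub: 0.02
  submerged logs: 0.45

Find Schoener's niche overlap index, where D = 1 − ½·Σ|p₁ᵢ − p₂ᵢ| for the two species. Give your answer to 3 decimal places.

Σ|p₁ᵢ − p₂ᵢ| = 0.51 + 0.00 + 0.31 + 0.23 + 0.43 = 1.48
D = 1 − ½ × 1.48 = 1 − 0.740 = 0.26000

0.260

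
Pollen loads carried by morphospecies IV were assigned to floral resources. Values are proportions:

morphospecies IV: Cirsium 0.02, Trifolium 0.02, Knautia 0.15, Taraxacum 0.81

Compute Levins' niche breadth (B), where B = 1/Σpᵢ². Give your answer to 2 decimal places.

Σpᵢ² = 0.02² + 0.02² + 0.15² + 0.81² = 0.0004 + 0.0004 + 0.0225 + 0.6561 = 0.6794
B = 1 / 0.6794 = 1.4719

1.47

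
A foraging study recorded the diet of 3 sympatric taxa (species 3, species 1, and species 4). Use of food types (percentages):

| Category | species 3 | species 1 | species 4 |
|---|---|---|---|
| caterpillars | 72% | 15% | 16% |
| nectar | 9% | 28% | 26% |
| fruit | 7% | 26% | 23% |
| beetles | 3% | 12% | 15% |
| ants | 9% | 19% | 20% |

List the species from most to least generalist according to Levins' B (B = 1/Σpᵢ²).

Convert percentages to proportions (divide by 100).
Σp_3ᵢ² = 0.72² + 0.09² + 0.07² + 0.03² + 0.09² = 0.5184 + 0.0081 + 0.0049 + 0.0009 + 0.0081 = 0.5404
B_3 = 1 / 0.5404 = 1.8505
Σp_1ᵢ² = 0.15² + 0.28² + 0.26² + 0.12² + 0.19² = 0.0225 + 0.0784 + 0.0676 + 0.0144 + 0.0361 = 0.2190
B_1 = 1 / 0.2190 = 4.5662
Σp_4ᵢ² = 0.16² + 0.26² + 0.23² + 0.15² + 0.20² = 0.0256 + 0.0676 + 0.0529 + 0.0225 + 0.0400 = 0.2086
B_4 = 1 / 0.2086 = 4.7939
Ranking by B (broadest → narrowest): species 4 (4.79) > species 1 (4.57) > species 3 (1.85)

species 4 > species 1 > species 3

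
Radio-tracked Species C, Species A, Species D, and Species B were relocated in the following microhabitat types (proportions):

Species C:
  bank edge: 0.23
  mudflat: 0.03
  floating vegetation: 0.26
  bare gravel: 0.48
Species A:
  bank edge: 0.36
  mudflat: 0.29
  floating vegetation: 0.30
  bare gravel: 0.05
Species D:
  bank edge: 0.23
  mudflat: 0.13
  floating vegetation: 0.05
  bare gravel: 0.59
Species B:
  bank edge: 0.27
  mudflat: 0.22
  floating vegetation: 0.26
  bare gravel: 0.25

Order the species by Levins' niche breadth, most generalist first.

Σp_Cᵢ² = 0.23² + 0.03² + 0.26² + 0.48² = 0.0529 + 0.0009 + 0.0676 + 0.2304 = 0.3518
B_C = 1 / 0.3518 = 2.8425
Σp_Aᵢ² = 0.36² + 0.29² + 0.30² + 0.05² = 0.1296 + 0.0841 + 0.0900 + 0.0025 = 0.3062
B_A = 1 / 0.3062 = 3.2658
Σp_Dᵢ² = 0.23² + 0.13² + 0.05² + 0.59² = 0.0529 + 0.0169 + 0.0025 + 0.3481 = 0.4204
B_D = 1 / 0.4204 = 2.3787
Σp_Bᵢ² = 0.27² + 0.22² + 0.26² + 0.25² = 0.0729 + 0.0484 + 0.0676 + 0.0625 = 0.2514
B_B = 1 / 0.2514 = 3.9777
Ranking by B (broadest → narrowest): Species B (3.98) > Species A (3.27) > Species C (2.84) > Species D (2.38)

Species B > Species A > Species C > Species D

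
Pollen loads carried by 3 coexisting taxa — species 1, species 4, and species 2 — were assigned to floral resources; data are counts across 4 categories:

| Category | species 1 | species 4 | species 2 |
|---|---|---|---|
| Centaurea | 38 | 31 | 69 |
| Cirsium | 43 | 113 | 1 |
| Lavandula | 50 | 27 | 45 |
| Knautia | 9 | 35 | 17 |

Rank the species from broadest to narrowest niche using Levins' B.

species 1 > species 4 > species 2

Proportions for species 1 (n=140): 38/140=0.2714, 43/140=0.3071, 50/140=0.3571, 9/140=0.0643
Proportions for species 4 (n=206): 31/206=0.1505, 113/206=0.5485, 27/206=0.1311, 35/206=0.1699
Proportions for species 2 (n=132): 69/132=0.5227, 1/132=0.0076, 45/132=0.3409, 17/132=0.1288
Σp_1ᵢ² = 0.2714² + 0.3071² + 0.3571² + 0.0643² = 0.073658 + 0.094310 + 0.127520 + 0.004134 = 0.299622
B_1 = 1 / 0.299622 = 3.3375
Σp_4ᵢ² = 0.1505² + 0.5485² + 0.1311² + 0.1699² = 0.022650 + 0.300852 + 0.017187 + 0.028866 = 0.369555
B_4 = 1 / 0.369555 = 2.7060
Σp_2ᵢ² = 0.5227² + 0.0076² + 0.3409² + 0.1288² = 0.273215 + 0.000058 + 0.116213 + 0.016589 = 0.406075
B_2 = 1 / 0.406075 = 2.4626
Ranking by B (broadest → narrowest): species 1 (3.34) > species 4 (2.71) > species 2 (2.46)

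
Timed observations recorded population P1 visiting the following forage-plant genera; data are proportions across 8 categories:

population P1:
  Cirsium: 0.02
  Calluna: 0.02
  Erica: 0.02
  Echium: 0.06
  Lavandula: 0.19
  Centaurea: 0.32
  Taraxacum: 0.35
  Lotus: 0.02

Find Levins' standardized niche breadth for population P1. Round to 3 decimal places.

0.394

Σpᵢ² = 0.02² + 0.02² + 0.02² + 0.06² + 0.19² + 0.32² + 0.35² + 0.02² = 0.0004 + 0.0004 + 0.0004 + 0.0036 + 0.0361 + 0.1024 + 0.1225 + 0.0004 = 0.2662
B = 1 / 0.2662 = 3.75657
Bₛ = (B − 1)/(n − 1) = (3.75657 − 1)/(8 − 1) = 2.75657/7 = 0.39380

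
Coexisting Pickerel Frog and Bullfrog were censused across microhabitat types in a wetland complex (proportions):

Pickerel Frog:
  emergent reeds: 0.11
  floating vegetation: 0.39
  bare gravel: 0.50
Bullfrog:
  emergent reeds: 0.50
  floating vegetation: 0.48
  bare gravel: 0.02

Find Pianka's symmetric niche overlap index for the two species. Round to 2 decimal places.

0.57

Σ p₁ᵢp₂ᵢ = 0.0550 + 0.1872 + 0.0100 = 0.2522
Σp_1ᵢ² = 0.11² + 0.39² + 0.50² = 0.0121 + 0.1521 + 0.2500 = 0.4142
Σp_2ᵢ² = 0.50² + 0.48² + 0.02² = 0.2500 + 0.2304 + 0.0004 = 0.4808
O = 0.2522 / √(0.4142 × 0.4808) = 0.2522 / 0.44626 = 0.5651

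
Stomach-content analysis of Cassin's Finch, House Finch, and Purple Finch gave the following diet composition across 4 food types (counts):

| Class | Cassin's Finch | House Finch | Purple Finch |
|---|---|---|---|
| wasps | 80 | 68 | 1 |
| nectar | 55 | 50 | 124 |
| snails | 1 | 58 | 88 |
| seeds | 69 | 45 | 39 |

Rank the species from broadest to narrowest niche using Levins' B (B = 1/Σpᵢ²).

Proportions for Cassin's Finch (n=205): 80/205=0.3902, 55/205=0.2683, 1/205=0.0049, 69/205=0.3366
Proportions for House Finch (n=221): 68/221=0.3077, 50/221=0.2262, 58/221=0.2624, 45/221=0.2036
Proportions for Purple Finch (n=252): 1/252=0.0040, 124/252=0.4921, 88/252=0.3492, 39/252=0.1548
Σp_Cassᵢ² = 0.3902² + 0.2683² + 0.0049² + 0.3366² = 0.152256 + 0.071985 + 0.000024 + 0.113300 = 0.337565
B_Cass = 1 / 0.337565 = 2.9624
Σp_Housᵢ² = 0.3077² + 0.2262² + 0.2624² + 0.2036² = 0.094679 + 0.051166 + 0.068854 + 0.041453 = 0.256152
B_Hous = 1 / 0.256152 = 3.9039
Σp_Purpᵢ² = 0.0040² + 0.4921² + 0.3492² + 0.1548² = 0.000016 + 0.242162 + 0.121941 + 0.023963 = 0.388082
B_Purp = 1 / 0.388082 = 2.5768
Ranking by B (broadest → narrowest): House Finch (3.90) > Cassin's Finch (2.96) > Purple Finch (2.58)

House Finch > Cassin's Finch > Purple Finch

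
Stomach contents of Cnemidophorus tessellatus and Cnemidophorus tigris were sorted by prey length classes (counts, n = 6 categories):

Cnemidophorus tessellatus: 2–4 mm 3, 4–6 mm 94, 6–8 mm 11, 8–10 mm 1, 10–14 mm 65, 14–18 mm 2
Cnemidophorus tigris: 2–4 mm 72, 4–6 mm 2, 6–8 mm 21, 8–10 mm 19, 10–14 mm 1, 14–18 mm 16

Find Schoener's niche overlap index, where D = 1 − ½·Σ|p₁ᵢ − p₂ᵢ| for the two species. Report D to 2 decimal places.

Proportions for Cnemidophorus tessellatus (n=176): 3/176=0.0170, 94/176=0.5341, 11/176=0.0625, 1/176=0.0057, 65/176=0.3693, 2/176=0.0114
Proportions for Cnemidophorus tigris (n=131): 72/131=0.5496, 2/131=0.0153, 21/131=0.1603, 19/131=0.1450, 1/131=0.0076, 16/131=0.1221
Σ|p₁ᵢ − p₂ᵢ| = 0.5326 + 0.5188 + 0.0978 + 0.1393 + 0.3617 + 0.1107 = 1.7609
D = 1 − ½ × 1.7609 = 1 − 0.88045 = 0.11955

0.12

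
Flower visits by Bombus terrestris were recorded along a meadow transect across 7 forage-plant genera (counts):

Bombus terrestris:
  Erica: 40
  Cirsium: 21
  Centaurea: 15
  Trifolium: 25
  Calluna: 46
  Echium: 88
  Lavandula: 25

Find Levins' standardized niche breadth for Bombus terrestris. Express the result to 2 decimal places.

0.68

Proportions for Bombus terrestris (n=260): 40/260=0.1538, 21/260=0.0808, 15/260=0.0577, 25/260=0.0962, 46/260=0.1769, 88/260=0.3385, 25/260=0.0962
Σpᵢ² = 0.1538² + 0.0808² + 0.0577² + 0.0962² + 0.1769² + 0.3385² + 0.0962² = 0.023654 + 0.006529 + 0.003329 + 0.009254 + 0.031294 + 0.114582 + 0.009254 = 0.197896
B = 1 / 0.197896 = 5.0532
Bₛ = (B − 1)/(n − 1) = (5.0532 − 1)/(7 − 1) = 4.0532/6 = 0.6755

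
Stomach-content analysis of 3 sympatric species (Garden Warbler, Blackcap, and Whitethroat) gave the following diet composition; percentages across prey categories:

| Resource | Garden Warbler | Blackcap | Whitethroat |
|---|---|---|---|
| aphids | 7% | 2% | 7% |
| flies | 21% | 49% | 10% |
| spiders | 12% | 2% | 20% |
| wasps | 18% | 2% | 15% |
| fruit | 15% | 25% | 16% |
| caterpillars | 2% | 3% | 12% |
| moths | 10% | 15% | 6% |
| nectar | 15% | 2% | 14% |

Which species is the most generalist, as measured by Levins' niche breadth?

Whitethroat

Convert percentages to proportions (divide by 100).
Σp_Warbᵢ² = 0.07² + 0.21² + 0.12² + 0.18² + 0.15² + 0.02² + 0.10² + 0.15² = 0.0049 + 0.0441 + 0.0144 + 0.0324 + 0.0225 + 0.0004 + 0.0100 + 0.0225 = 0.1512
B_Warb = 1 / 0.1512 = 6.6138
Σp_Blacᵢ² = 0.02² + 0.49² + 0.02² + 0.02² + 0.25² + 0.03² + 0.15² + 0.02² = 0.0004 + 0.2401 + 0.0004 + 0.0004 + 0.0625 + 0.0009 + 0.0225 + 0.0004 = 0.3276
B_Blac = 1 / 0.3276 = 3.0525
Σp_Whitᵢ² = 0.07² + 0.10² + 0.20² + 0.15² + 0.16² + 0.12² + 0.06² + 0.14² = 0.0049 + 0.0100 + 0.0400 + 0.0225 + 0.0256 + 0.0144 + 0.0036 + 0.0196 = 0.1406
B_Whit = 1 / 0.1406 = 7.1124
Highest B → broadest niche (most generalist): Whitethroat (B = 7.11).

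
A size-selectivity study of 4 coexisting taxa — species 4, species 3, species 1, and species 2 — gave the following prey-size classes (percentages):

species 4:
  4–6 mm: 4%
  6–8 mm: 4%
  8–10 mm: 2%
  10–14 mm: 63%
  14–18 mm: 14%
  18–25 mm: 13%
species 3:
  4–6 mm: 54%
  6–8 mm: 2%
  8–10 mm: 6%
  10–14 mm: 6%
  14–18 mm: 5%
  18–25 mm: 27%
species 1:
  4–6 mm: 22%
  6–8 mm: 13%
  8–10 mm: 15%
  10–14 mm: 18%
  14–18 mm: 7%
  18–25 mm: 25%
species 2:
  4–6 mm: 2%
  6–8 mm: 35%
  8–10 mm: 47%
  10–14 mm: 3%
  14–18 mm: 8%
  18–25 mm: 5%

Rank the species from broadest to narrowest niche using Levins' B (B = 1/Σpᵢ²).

species 1 > species 2 > species 3 > species 4

Convert percentages to proportions (divide by 100).
Σp_4ᵢ² = 0.04² + 0.04² + 0.02² + 0.63² + 0.14² + 0.13² = 0.0016 + 0.0016 + 0.0004 + 0.3969 + 0.0196 + 0.0169 = 0.4370
B_4 = 1 / 0.4370 = 2.2883
Σp_3ᵢ² = 0.54² + 0.02² + 0.06² + 0.06² + 0.05² + 0.27² = 0.2916 + 0.0004 + 0.0036 + 0.0036 + 0.0025 + 0.0729 = 0.3746
B_3 = 1 / 0.3746 = 2.6695
Σp_1ᵢ² = 0.22² + 0.13² + 0.15² + 0.18² + 0.07² + 0.25² = 0.0484 + 0.0169 + 0.0225 + 0.0324 + 0.0049 + 0.0625 = 0.1876
B_1 = 1 / 0.1876 = 5.3305
Σp_2ᵢ² = 0.02² + 0.35² + 0.47² + 0.03² + 0.08² + 0.05² = 0.0004 + 0.1225 + 0.2209 + 0.0009 + 0.0064 + 0.0025 = 0.3536
B_2 = 1 / 0.3536 = 2.8281
Ranking by B (broadest → narrowest): species 1 (5.33) > species 2 (2.83) > species 3 (2.67) > species 4 (2.29)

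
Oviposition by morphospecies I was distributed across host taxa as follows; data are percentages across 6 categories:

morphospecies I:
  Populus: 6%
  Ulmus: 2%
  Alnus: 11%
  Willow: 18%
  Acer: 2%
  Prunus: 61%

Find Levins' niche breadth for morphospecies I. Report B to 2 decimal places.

Convert percentages to proportions (divide by 100).
Σpᵢ² = 0.06² + 0.02² + 0.11² + 0.18² + 0.02² + 0.61² = 0.0036 + 0.0004 + 0.0121 + 0.0324 + 0.0004 + 0.3721 = 0.4210
B = 1 / 0.4210 = 2.3753

2.38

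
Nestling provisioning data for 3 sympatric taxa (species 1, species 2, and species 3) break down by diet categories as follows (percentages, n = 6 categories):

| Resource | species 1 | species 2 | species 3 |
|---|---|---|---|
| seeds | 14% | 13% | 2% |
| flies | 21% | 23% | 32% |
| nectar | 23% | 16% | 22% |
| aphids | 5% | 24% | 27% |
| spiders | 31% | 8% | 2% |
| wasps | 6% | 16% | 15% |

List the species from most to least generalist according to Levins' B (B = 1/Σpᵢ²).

species 2 > species 1 > species 3

Convert percentages to proportions (divide by 100).
Σp_1ᵢ² = 0.14² + 0.21² + 0.23² + 0.05² + 0.31² + 0.06² = 0.0196 + 0.0441 + 0.0529 + 0.0025 + 0.0961 + 0.0036 = 0.2188
B_1 = 1 / 0.2188 = 4.5704
Σp_2ᵢ² = 0.13² + 0.23² + 0.16² + 0.24² + 0.08² + 0.16² = 0.0169 + 0.0529 + 0.0256 + 0.0576 + 0.0064 + 0.0256 = 0.1850
B_2 = 1 / 0.1850 = 5.4054
Σp_3ᵢ² = 0.02² + 0.32² + 0.22² + 0.27² + 0.02² + 0.15² = 0.0004 + 0.1024 + 0.0484 + 0.0729 + 0.0004 + 0.0225 = 0.2470
B_3 = 1 / 0.2470 = 4.0486
Ranking by B (broadest → narrowest): species 2 (5.41) > species 1 (4.57) > species 3 (4.05)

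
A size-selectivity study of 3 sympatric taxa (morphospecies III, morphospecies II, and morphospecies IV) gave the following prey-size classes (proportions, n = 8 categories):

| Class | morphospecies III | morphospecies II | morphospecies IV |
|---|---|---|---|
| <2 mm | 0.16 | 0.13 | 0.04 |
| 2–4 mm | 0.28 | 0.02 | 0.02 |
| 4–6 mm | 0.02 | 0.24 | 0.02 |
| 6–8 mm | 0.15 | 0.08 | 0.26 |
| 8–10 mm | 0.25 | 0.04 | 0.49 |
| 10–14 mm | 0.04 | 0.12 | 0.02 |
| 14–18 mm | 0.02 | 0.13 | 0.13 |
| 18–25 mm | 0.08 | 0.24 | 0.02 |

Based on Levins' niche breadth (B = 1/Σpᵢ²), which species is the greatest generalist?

Σp_IIIᵢ² = 0.16² + 0.28² + 0.02² + 0.15² + 0.25² + 0.04² + 0.02² + 0.08² = 0.0256 + 0.0784 + 0.0004 + 0.0225 + 0.0625 + 0.0016 + 0.0004 + 0.0064 = 0.1978
B_III = 1 / 0.1978 = 5.0556
Σp_IIᵢ² = 0.13² + 0.02² + 0.24² + 0.08² + 0.04² + 0.12² + 0.13² + 0.24² = 0.0169 + 0.0004 + 0.0576 + 0.0064 + 0.0016 + 0.0144 + 0.0169 + 0.0576 = 0.1718
B_II = 1 / 0.1718 = 5.8207
Σp_IVᵢ² = 0.04² + 0.02² + 0.02² + 0.26² + 0.49² + 0.02² + 0.13² + 0.02² = 0.0016 + 0.0004 + 0.0004 + 0.0676 + 0.2401 + 0.0004 + 0.0169 + 0.0004 = 0.3278
B_IV = 1 / 0.3278 = 3.0506
Highest B → broadest niche (most generalist): morphospecies II (B = 5.82).

morphospecies II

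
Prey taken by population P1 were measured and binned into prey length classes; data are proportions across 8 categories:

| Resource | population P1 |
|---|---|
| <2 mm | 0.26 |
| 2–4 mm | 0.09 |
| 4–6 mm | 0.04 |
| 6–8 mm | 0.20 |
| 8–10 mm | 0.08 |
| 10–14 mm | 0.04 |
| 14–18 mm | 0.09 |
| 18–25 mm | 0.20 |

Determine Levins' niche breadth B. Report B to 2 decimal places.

Σpᵢ² = 0.26² + 0.09² + 0.04² + 0.20² + 0.08² + 0.04² + 0.09² + 0.20² = 0.0676 + 0.0081 + 0.0016 + 0.0400 + 0.0064 + 0.0016 + 0.0081 + 0.0400 = 0.1734
B = 1 / 0.1734 = 5.7670

5.77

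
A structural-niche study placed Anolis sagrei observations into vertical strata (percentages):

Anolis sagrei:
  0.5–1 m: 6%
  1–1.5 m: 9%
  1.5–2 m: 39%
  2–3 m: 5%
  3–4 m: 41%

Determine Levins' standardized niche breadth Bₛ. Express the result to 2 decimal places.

Convert percentages to proportions (divide by 100).
Σpᵢ² = 0.06² + 0.09² + 0.39² + 0.05² + 0.41² = 0.0036 + 0.0081 + 0.1521 + 0.0025 + 0.1681 = 0.3344
B = 1 / 0.3344 = 2.9904
Bₛ = (B − 1)/(n − 1) = (2.9904 − 1)/(5 − 1) = 1.9904/4 = 0.4976

0.50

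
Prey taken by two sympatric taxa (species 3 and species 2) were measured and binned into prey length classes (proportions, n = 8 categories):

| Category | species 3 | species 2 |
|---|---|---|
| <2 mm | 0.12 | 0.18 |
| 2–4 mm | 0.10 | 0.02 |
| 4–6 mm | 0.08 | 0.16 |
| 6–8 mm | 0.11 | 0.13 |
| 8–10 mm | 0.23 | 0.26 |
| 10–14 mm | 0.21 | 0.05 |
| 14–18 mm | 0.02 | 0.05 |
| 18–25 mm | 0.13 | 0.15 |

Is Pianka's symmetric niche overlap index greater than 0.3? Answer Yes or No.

Yes

Σ p₁ᵢp₂ᵢ = 0.0216 + 0.0020 + 0.0128 + 0.0143 + 0.0598 + 0.0105 + 0.0010 + 0.0195 = 0.1415
Σp_1ᵢ² = 0.12² + 0.10² + 0.08² + 0.11² + 0.23² + 0.21² + 0.02² + 0.13² = 0.0144 + 0.0100 + 0.0064 + 0.0121 + 0.0529 + 0.0441 + 0.0004 + 0.0169 = 0.1572
Σp_2ᵢ² = 0.18² + 0.02² + 0.16² + 0.13² + 0.26² + 0.05² + 0.05² + 0.15² = 0.0324 + 0.0004 + 0.0256 + 0.0169 + 0.0676 + 0.0025 + 0.0025 + 0.0225 = 0.1704
O = 0.1415 / √(0.1572 × 0.1704) = 0.1415 / 0.16367 = 0.8645
O = 0.8645 > 0.3 → Yes.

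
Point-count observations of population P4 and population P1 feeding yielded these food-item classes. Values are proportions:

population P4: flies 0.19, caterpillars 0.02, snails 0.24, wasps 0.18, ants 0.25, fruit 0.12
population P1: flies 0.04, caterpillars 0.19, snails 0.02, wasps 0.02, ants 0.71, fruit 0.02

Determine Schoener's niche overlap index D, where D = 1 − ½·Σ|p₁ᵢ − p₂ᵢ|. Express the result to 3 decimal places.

Σ|p₁ᵢ − p₂ᵢ| = 0.15 + 0.17 + 0.22 + 0.16 + 0.46 + 0.10 = 1.26
D = 1 − ½ × 1.26 = 1 − 0.630 = 0.37000

0.370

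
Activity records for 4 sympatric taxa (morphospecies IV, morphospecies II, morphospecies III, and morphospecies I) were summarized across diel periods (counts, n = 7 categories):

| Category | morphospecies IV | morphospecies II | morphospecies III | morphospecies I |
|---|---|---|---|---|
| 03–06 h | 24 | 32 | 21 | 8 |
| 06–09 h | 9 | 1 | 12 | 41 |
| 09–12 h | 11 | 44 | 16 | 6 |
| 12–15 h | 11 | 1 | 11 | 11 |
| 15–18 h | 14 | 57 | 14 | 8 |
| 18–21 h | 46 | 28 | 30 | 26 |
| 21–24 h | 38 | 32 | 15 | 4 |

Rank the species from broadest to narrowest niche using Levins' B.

morphospecies III > morphospecies IV > morphospecies II > morphospecies I

Proportions for morphospecies IV (n=153): 24/153=0.1569, 9/153=0.0588, 11/153=0.0719, 11/153=0.0719, 14/153=0.0915, 46/153=0.3007, 38/153=0.2484
Proportions for morphospecies II (n=195): 32/195=0.1641, 1/195=0.0051, 44/195=0.2256, 1/195=0.0051, 57/195=0.2923, 28/195=0.1436, 32/195=0.1641
Proportions for morphospecies III (n=119): 21/119=0.1765, 12/119=0.1008, 16/119=0.1345, 11/119=0.0924, 14/119=0.1176, 30/119=0.2521, 15/119=0.1261
Proportions for morphospecies I (n=104): 8/104=0.0769, 41/104=0.3942, 6/104=0.0577, 11/104=0.1058, 8/104=0.0769, 26/104=0.2500, 4/104=0.0385
Σp_IVᵢ² = 0.1569² + 0.0588² + 0.0719² + 0.0719² + 0.0915² + 0.3007² + 0.2484² = 0.024618 + 0.003457 + 0.005170 + 0.005170 + 0.008372 + 0.090420 + 0.061703 = 0.198910
B_IV = 1 / 0.198910 = 5.0274
Σp_IIᵢ² = 0.1641² + 0.0051² + 0.2256² + 0.0051² + 0.2923² + 0.1436² + 0.1641² = 0.026929 + 0.000026 + 0.050895 + 0.000026 + 0.085439 + 0.020621 + 0.026929 = 0.210865
B_II = 1 / 0.210865 = 4.7424
Σp_IIIᵢ² = 0.1765² + 0.1008² + 0.1345² + 0.0924² + 0.1176² + 0.2521² + 0.1261² = 0.031152 + 0.010161 + 0.018090 + 0.008538 + 0.013830 + 0.063554 + 0.015901 = 0.161226
B_III = 1 / 0.161226 = 6.2025
Σp_Iᵢ² = 0.0769² + 0.3942² + 0.0577² + 0.1058² + 0.0769² + 0.2500² + 0.0385² = 0.005914 + 0.155394 + 0.003329 + 0.011194 + 0.005914 + 0.062500 + 0.001482 = 0.245727
B_I = 1 / 0.245727 = 4.0696
Ranking by B (broadest → narrowest): morphospecies III (6.20) > morphospecies IV (5.03) > morphospecies II (4.74) > morphospecies I (4.07)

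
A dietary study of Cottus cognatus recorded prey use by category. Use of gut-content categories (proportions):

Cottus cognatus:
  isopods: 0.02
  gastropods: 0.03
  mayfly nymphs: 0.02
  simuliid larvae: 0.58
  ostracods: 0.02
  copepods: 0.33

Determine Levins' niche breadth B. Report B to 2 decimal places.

Σpᵢ² = 0.02² + 0.03² + 0.02² + 0.58² + 0.02² + 0.33² = 0.0004 + 0.0009 + 0.0004 + 0.3364 + 0.0004 + 0.1089 = 0.4474
B = 1 / 0.4474 = 2.2351

2.24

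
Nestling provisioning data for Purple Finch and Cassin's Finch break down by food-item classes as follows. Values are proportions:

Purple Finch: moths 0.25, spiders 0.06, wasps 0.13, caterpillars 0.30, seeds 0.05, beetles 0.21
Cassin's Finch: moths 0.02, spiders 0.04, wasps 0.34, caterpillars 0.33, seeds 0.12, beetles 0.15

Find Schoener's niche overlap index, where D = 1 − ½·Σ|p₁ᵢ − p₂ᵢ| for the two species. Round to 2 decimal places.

0.69

Σ|p₁ᵢ − p₂ᵢ| = 0.23 + 0.02 + 0.21 + 0.03 + 0.07 + 0.06 = 0.62
D = 1 − ½ × 0.62 = 1 − 0.310 = 0.6900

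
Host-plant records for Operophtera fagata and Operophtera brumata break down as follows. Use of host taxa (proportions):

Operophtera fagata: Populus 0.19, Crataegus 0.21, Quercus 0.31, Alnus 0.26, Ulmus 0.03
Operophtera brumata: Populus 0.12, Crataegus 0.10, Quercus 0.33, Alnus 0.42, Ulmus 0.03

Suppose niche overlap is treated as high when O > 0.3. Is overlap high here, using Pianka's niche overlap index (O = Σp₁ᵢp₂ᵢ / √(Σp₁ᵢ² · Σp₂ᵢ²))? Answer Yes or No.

Σ p₁ᵢp₂ᵢ = 0.0228 + 0.0210 + 0.1023 + 0.1092 + 0.0009 = 0.2562
Σp_1ᵢ² = 0.19² + 0.21² + 0.31² + 0.26² + 0.03² = 0.0361 + 0.0441 + 0.0961 + 0.0676 + 0.0009 = 0.2448
Σp_2ᵢ² = 0.12² + 0.10² + 0.33² + 0.42² + 0.03² = 0.0144 + 0.0100 + 0.1089 + 0.1764 + 0.0009 = 0.3106
O = 0.2562 / √(0.2448 × 0.3106) = 0.2562 / 0.27574 = 0.9291
O = 0.9291 > 0.3 → Yes.

Yes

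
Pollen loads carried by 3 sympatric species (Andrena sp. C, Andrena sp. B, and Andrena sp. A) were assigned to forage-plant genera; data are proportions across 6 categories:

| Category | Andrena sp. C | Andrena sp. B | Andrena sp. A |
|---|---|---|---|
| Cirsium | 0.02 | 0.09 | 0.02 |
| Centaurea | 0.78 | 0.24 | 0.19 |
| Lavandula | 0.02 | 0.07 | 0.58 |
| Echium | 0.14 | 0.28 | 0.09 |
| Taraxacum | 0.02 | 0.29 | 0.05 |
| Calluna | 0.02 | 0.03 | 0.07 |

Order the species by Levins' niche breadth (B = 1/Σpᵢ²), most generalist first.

Σp_Cᵢ² = 0.02² + 0.78² + 0.02² + 0.14² + 0.02² + 0.02² = 0.0004 + 0.6084 + 0.0004 + 0.0196 + 0.0004 + 0.0004 = 0.6296
B_C = 1 / 0.6296 = 1.5883
Σp_Bᵢ² = 0.09² + 0.24² + 0.07² + 0.28² + 0.29² + 0.03² = 0.0081 + 0.0576 + 0.0049 + 0.0784 + 0.0841 + 0.0009 = 0.2340
B_B = 1 / 0.2340 = 4.2735
Σp_Aᵢ² = 0.02² + 0.19² + 0.58² + 0.09² + 0.05² + 0.07² = 0.0004 + 0.0361 + 0.3364 + 0.0081 + 0.0025 + 0.0049 = 0.3884
B_A = 1 / 0.3884 = 2.5747
Ranking by B (broadest → narrowest): Andrena sp. B (4.27) > Andrena sp. A (2.57) > Andrena sp. C (1.59)

Andrena sp. B > Andrena sp. A > Andrena sp. C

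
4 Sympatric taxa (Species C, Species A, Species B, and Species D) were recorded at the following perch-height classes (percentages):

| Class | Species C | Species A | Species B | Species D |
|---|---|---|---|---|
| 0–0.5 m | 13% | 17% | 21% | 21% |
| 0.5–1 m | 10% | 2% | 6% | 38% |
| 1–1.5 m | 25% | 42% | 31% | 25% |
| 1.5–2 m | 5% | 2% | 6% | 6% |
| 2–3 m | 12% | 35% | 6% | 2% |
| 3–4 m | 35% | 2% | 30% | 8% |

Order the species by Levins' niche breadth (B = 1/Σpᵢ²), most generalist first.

Species C > Species B > Species D > Species A

Convert percentages to proportions (divide by 100).
Σp_Cᵢ² = 0.13² + 0.10² + 0.25² + 0.05² + 0.12² + 0.35² = 0.0169 + 0.0100 + 0.0625 + 0.0025 + 0.0144 + 0.1225 = 0.2288
B_C = 1 / 0.2288 = 4.3706
Σp_Aᵢ² = 0.17² + 0.02² + 0.42² + 0.02² + 0.35² + 0.02² = 0.0289 + 0.0004 + 0.1764 + 0.0004 + 0.1225 + 0.0004 = 0.3290
B_A = 1 / 0.3290 = 3.0395
Σp_Bᵢ² = 0.21² + 0.06² + 0.31² + 0.06² + 0.06² + 0.30² = 0.0441 + 0.0036 + 0.0961 + 0.0036 + 0.0036 + 0.0900 = 0.2410
B_B = 1 / 0.2410 = 4.1494
Σp_Dᵢ² = 0.21² + 0.38² + 0.25² + 0.06² + 0.02² + 0.08² = 0.0441 + 0.1444 + 0.0625 + 0.0036 + 0.0004 + 0.0064 = 0.2614
B_D = 1 / 0.2614 = 3.8256
Ranking by B (broadest → narrowest): Species C (4.37) > Species B (4.15) > Species D (3.83) > Species A (3.04)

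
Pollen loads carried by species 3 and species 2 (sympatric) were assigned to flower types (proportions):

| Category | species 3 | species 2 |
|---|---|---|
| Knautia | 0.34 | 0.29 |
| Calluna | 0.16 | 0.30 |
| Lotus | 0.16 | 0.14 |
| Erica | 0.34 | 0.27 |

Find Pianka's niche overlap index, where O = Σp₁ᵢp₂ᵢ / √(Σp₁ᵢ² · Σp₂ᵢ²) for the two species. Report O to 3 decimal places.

Σ p₁ᵢp₂ᵢ = 0.0986 + 0.0480 + 0.0224 + 0.0918 = 0.2608
Σp_1ᵢ² = 0.34² + 0.16² + 0.16² + 0.34² = 0.1156 + 0.0256 + 0.0256 + 0.1156 = 0.2824
Σp_2ᵢ² = 0.29² + 0.30² + 0.14² + 0.27² = 0.0841 + 0.0900 + 0.0196 + 0.0729 = 0.2666
O = 0.2608 / √(0.2824 × 0.2666) = 0.2608 / 0.274386 = 0.95049

0.950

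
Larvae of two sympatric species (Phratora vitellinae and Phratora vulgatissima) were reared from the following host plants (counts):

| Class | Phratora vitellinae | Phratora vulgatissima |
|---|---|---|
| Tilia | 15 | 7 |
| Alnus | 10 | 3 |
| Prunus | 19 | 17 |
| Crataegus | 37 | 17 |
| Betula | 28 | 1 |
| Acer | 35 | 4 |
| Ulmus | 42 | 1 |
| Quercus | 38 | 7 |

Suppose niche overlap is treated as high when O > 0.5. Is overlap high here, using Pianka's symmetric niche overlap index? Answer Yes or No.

Proportions for Phratora vitellinae (n=224): 15/224=0.0670, 10/224=0.0446, 19/224=0.0848, 37/224=0.1652, 28/224=0.1250, 35/224=0.1563, 42/224=0.1875, 38/224=0.1696
Proportions for Phratora vulgatissima (n=57): 7/57=0.1228, 3/57=0.0526, 17/57=0.2982, 17/57=0.2982, 1/57=0.0175, 4/57=0.0702, 1/57=0.0175, 7/57=0.1228
Σ p₁ᵢp₂ᵢ = 0.008228 + 0.002346 + 0.025287 + 0.049263 + 0.002188 + 0.010972 + 0.003281 + 0.020827 = 0.122392
Σp_1ᵢ² = 0.0670² + 0.0446² + 0.0848² + 0.1652² + 0.1250² + 0.1563² + 0.1875² + 0.1696² = 0.004489 + 0.001989 + 0.007191 + 0.027291 + 0.015625 + 0.024430 + 0.035156 + 0.028764 = 0.144935
Σp_2ᵢ² = 0.1228² + 0.0526² + 0.2982² + 0.2982² + 0.0175² + 0.0702² + 0.0175² + 0.1228² = 0.015080 + 0.002767 + 0.088923 + 0.088923 + 0.000306 + 0.004928 + 0.000306 + 0.015080 = 0.216313
O = 0.122392 / √(0.144935 × 0.216313) = 0.122392 / 0.1770631 = 0.6912
O = 0.6912 > 0.5 → Yes.

Yes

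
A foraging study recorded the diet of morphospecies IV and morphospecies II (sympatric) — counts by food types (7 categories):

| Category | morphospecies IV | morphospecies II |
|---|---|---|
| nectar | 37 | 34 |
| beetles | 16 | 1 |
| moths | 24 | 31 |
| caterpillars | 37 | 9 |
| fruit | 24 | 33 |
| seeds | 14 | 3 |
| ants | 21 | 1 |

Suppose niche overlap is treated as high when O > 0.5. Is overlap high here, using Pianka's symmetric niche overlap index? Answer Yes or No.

Yes

Proportions for morphospecies IV (n=173): 37/173=0.2139, 16/173=0.0925, 24/173=0.1387, 37/173=0.2139, 24/173=0.1387, 14/173=0.0809, 21/173=0.1214
Proportions for morphospecies II (n=112): 34/112=0.3036, 1/112=0.0089, 31/112=0.2768, 9/112=0.0804, 33/112=0.2946, 3/112=0.0268, 1/112=0.0089
Σ p₁ᵢp₂ᵢ = 0.064940 + 0.000823 + 0.038392 + 0.017198 + 0.040861 + 0.002168 + 0.001080 = 0.165462
Σp_1ᵢ² = 0.2139² + 0.0925² + 0.1387² + 0.2139² + 0.1387² + 0.0809² + 0.1214² = 0.045753 + 0.008556 + 0.019238 + 0.045753 + 0.019238 + 0.006545 + 0.014738 = 0.159821
Σp_2ᵢ² = 0.3036² + 0.0089² + 0.2768² + 0.0804² + 0.2946² + 0.0268² + 0.0089² = 0.092173 + 0.000079 + 0.076618 + 0.006464 + 0.086789 + 0.000718 + 0.000079 = 0.262920
O = 0.165462 / √(0.159821 × 0.262920) = 0.165462 / 0.2049881 = 0.8072
O = 0.8072 > 0.5 → Yes.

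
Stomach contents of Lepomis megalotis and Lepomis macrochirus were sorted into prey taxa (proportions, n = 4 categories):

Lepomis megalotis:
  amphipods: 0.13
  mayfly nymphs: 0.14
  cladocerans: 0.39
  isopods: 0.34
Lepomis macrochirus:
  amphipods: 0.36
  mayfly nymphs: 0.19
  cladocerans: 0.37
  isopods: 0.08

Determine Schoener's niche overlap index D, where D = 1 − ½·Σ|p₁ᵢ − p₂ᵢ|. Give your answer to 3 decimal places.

0.720

Σ|p₁ᵢ − p₂ᵢ| = 0.23 + 0.05 + 0.02 + 0.26 = 0.56
D = 1 − ½ × 0.56 = 1 − 0.280 = 0.72000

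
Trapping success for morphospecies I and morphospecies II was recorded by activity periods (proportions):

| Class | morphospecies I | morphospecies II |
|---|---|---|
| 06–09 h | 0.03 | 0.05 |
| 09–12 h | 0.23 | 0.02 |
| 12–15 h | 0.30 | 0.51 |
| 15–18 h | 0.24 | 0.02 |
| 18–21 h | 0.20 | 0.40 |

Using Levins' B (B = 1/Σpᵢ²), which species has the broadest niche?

Σp_Iᵢ² = 0.03² + 0.23² + 0.30² + 0.24² + 0.20² = 0.0009 + 0.0529 + 0.0900 + 0.0576 + 0.0400 = 0.2414
B_I = 1 / 0.2414 = 4.1425
Σp_IIᵢ² = 0.05² + 0.02² + 0.51² + 0.02² + 0.40² = 0.0025 + 0.0004 + 0.2601 + 0.0004 + 0.1600 = 0.4234
B_II = 1 / 0.4234 = 2.3618
Highest B → broadest niche (most generalist): morphospecies I (B = 4.14).

morphospecies I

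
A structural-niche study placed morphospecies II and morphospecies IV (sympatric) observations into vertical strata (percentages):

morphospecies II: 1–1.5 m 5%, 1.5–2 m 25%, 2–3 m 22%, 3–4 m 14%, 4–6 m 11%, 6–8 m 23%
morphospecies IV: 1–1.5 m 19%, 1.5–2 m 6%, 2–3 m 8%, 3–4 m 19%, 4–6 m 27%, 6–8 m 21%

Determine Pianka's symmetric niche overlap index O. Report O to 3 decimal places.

0.739

Convert percentages to proportions (divide by 100).
Σ p₁ᵢp₂ᵢ = 0.0095 + 0.0150 + 0.0176 + 0.0266 + 0.0297 + 0.0483 = 0.1467
Σp_1ᵢ² = 0.05² + 0.25² + 0.22² + 0.14² + 0.11² + 0.23² = 0.0025 + 0.0625 + 0.0484 + 0.0196 + 0.0121 + 0.0529 = 0.1980
Σp_2ᵢ² = 0.19² + 0.06² + 0.08² + 0.19² + 0.27² + 0.21² = 0.0361 + 0.0036 + 0.0064 + 0.0361 + 0.0729 + 0.0441 = 0.1992
O = 0.1467 / √(0.1980 × 0.1992) = 0.1467 / 0.198599 = 0.73867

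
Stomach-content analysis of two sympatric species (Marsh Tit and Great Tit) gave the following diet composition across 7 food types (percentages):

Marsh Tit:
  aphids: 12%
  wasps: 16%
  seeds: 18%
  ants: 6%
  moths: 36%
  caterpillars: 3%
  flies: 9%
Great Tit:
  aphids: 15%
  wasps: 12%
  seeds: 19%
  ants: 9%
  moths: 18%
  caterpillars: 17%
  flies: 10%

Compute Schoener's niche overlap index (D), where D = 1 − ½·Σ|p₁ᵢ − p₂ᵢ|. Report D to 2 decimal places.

Convert percentages to proportions (divide by 100).
Σ|p₁ᵢ − p₂ᵢ| = 0.03 + 0.04 + 0.01 + 0.03 + 0.18 + 0.14 + 0.01 = 0.44
D = 1 − ½ × 0.44 = 1 − 0.220 = 0.7800

0.78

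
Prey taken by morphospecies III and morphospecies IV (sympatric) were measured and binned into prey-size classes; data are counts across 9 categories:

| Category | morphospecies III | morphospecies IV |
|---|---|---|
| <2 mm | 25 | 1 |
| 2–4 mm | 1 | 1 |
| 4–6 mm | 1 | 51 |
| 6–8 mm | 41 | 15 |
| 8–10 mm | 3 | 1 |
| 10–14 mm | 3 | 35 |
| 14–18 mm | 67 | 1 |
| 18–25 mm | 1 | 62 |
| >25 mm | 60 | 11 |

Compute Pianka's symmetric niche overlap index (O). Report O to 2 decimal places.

0.17

Proportions for morphospecies III (n=202): 25/202=0.1238, 1/202=0.0050, 1/202=0.0050, 41/202=0.2030, 3/202=0.0149, 3/202=0.0149, 67/202=0.3317, 1/202=0.0050, 60/202=0.2970
Proportions for morphospecies IV (n=178): 1/178=0.0056, 1/178=0.0056, 51/178=0.2865, 15/178=0.0843, 1/178=0.0056, 35/178=0.1966, 1/178=0.0056, 62/178=0.3483, 11/178=0.0618
Σ p₁ᵢp₂ᵢ = 0.000693 + 0.000028 + 0.001433 + 0.017113 + 0.000083 + 0.002929 + 0.001858 + 0.001742 + 0.018355 = 0.044234
Σp_1ᵢ² = 0.1238² + 0.0050² + 0.0050² + 0.2030² + 0.0149² + 0.0149² + 0.3317² + 0.0050² + 0.2970² = 0.015326 + 0.000025 + 0.000025 + 0.041209 + 0.000222 + 0.000222 + 0.110025 + 0.000025 + 0.088209 = 0.255288
Σp_2ᵢ² = 0.0056² + 0.0056² + 0.2865² + 0.0843² + 0.0056² + 0.1966² + 0.0056² + 0.3483² + 0.0618² = 0.000031 + 0.000031 + 0.082082 + 0.007106 + 0.000031 + 0.038652 + 0.000031 + 0.121313 + 0.003819 = 0.253096
O = 0.044234 / √(0.255288 × 0.253096) = 0.044234 / 0.2541896 = 0.1740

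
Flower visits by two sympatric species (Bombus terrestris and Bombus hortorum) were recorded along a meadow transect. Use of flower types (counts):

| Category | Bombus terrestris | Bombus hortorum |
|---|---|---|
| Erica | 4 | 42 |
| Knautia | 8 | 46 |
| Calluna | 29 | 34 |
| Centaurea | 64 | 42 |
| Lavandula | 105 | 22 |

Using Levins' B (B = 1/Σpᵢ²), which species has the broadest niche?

Proportions for Bombus terrestris (n=210): 4/210=0.0190, 8/210=0.0381, 29/210=0.1381, 64/210=0.3048, 105/210=0.5000
Proportions for Bombus hortorum (n=186): 42/186=0.2258, 46/186=0.2473, 34/186=0.1828, 42/186=0.2258, 22/186=0.1183
Σp_terrᵢ² = 0.0190² + 0.0381² + 0.1381² + 0.3048² + 0.5000² = 0.000361 + 0.001452 + 0.019072 + 0.092903 + 0.250000 = 0.363788
B_terr = 1 / 0.363788 = 2.7489
Σp_hortᵢ² = 0.2258² + 0.2473² + 0.1828² + 0.2258² + 0.1183² = 0.050986 + 0.061157 + 0.033416 + 0.050986 + 0.013995 = 0.210540
B_hort = 1 / 0.210540 = 4.7497
Highest B → broadest niche (most generalist): Bombus hortorum (B = 4.75).

Bombus hortorum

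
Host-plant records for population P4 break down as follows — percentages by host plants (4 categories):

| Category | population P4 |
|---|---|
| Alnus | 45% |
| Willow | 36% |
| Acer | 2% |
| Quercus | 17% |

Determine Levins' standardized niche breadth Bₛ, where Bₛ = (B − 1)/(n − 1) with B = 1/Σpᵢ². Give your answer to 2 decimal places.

Convert percentages to proportions (divide by 100).
Σpᵢ² = 0.45² + 0.36² + 0.02² + 0.17² = 0.2025 + 0.1296 + 0.0004 + 0.0289 = 0.3614
B = 1 / 0.3614 = 2.7670
Bₛ = (B − 1)/(n − 1) = (2.7670 − 1)/(4 − 1) = 1.7670/3 = 0.5890

0.59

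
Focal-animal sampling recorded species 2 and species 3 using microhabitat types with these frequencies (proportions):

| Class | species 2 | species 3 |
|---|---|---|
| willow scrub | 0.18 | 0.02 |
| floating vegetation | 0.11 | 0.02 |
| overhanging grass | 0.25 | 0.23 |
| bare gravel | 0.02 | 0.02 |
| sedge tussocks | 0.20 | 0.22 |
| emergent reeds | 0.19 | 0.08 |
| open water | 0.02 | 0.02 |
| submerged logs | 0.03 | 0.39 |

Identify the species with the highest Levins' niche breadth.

Σp_2ᵢ² = 0.18² + 0.11² + 0.25² + 0.02² + 0.20² + 0.19² + 0.02² + 0.03² = 0.0324 + 0.0121 + 0.0625 + 0.0004 + 0.0400 + 0.0361 + 0.0004 + 0.0009 = 0.1848
B_2 = 1 / 0.1848 = 5.4113
Σp_3ᵢ² = 0.02² + 0.02² + 0.23² + 0.02² + 0.22² + 0.08² + 0.02² + 0.39² = 0.0004 + 0.0004 + 0.0529 + 0.0004 + 0.0484 + 0.0064 + 0.0004 + 0.1521 = 0.2614
B_3 = 1 / 0.2614 = 3.8256
Highest B → broadest niche (most generalist): species 2 (B = 5.41).

species 2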